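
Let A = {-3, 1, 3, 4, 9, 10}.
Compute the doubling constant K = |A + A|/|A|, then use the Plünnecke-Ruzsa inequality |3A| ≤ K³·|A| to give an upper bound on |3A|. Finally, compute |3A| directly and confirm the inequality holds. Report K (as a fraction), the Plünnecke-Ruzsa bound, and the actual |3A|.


|A| = 6.
Step 1: Compute A + A by enumerating all 36 pairs.
A + A = {-6, -2, 0, 1, 2, 4, 5, 6, 7, 8, 10, 11, 12, 13, 14, 18, 19, 20}, so |A + A| = 18.
Step 2: Doubling constant K = |A + A|/|A| = 18/6 = 18/6 ≈ 3.0000.
Step 3: Plünnecke-Ruzsa gives |3A| ≤ K³·|A| = (3.0000)³ · 6 ≈ 162.0000.
Step 4: Compute 3A = A + A + A directly by enumerating all triples (a,b,c) ∈ A³; |3A| = 33.
Step 5: Check 33 ≤ 162.0000? Yes ✓.

K = 18/6, Plünnecke-Ruzsa bound K³|A| ≈ 162.0000, |3A| = 33, inequality holds.


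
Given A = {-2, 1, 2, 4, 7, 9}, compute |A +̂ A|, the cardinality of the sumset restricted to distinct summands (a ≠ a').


Restricted sumset: A +̂ A = {a + a' : a ∈ A, a' ∈ A, a ≠ a'}.
Equivalently, take A + A and drop any sum 2a that is achievable ONLY as a + a for a ∈ A (i.e. sums representable only with equal summands).
Enumerate pairs (a, a') with a < a' (symmetric, so each unordered pair gives one sum; this covers all a ≠ a'):
  -2 + 1 = -1
  -2 + 2 = 0
  -2 + 4 = 2
  -2 + 7 = 5
  -2 + 9 = 7
  1 + 2 = 3
  1 + 4 = 5
  1 + 7 = 8
  1 + 9 = 10
  2 + 4 = 6
  2 + 7 = 9
  2 + 9 = 11
  4 + 7 = 11
  4 + 9 = 13
  7 + 9 = 16
Collected distinct sums: {-1, 0, 2, 3, 5, 6, 7, 8, 9, 10, 11, 13, 16}
|A +̂ A| = 13
(Reference bound: |A +̂ A| ≥ 2|A| - 3 for |A| ≥ 2, with |A| = 6 giving ≥ 9.)

|A +̂ A| = 13


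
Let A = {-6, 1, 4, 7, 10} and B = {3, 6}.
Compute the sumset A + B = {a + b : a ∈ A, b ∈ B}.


A + B = {a + b : a ∈ A, b ∈ B}.
Enumerate all |A|·|B| = 5·2 = 10 pairs (a, b) and collect distinct sums.
a = -6: -6+3=-3, -6+6=0
a = 1: 1+3=4, 1+6=7
a = 4: 4+3=7, 4+6=10
a = 7: 7+3=10, 7+6=13
a = 10: 10+3=13, 10+6=16
Collecting distinct sums: A + B = {-3, 0, 4, 7, 10, 13, 16}
|A + B| = 7

A + B = {-3, 0, 4, 7, 10, 13, 16}


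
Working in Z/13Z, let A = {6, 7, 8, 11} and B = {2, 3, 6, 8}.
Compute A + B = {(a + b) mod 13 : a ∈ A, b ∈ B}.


Work in Z/13Z: reduce every sum a + b modulo 13.
Enumerate all 16 pairs:
a = 6: 6+2=8, 6+3=9, 6+6=12, 6+8=1
a = 7: 7+2=9, 7+3=10, 7+6=0, 7+8=2
a = 8: 8+2=10, 8+3=11, 8+6=1, 8+8=3
a = 11: 11+2=0, 11+3=1, 11+6=4, 11+8=6
Distinct residues collected: {0, 1, 2, 3, 4, 6, 8, 9, 10, 11, 12}
|A + B| = 11 (out of 13 total residues).

A + B = {0, 1, 2, 3, 4, 6, 8, 9, 10, 11, 12}


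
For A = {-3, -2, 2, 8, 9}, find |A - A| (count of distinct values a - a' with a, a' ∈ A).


A - A = {a - a' : a, a' ∈ A}; |A| = 5.
Bounds: 2|A|-1 ≤ |A - A| ≤ |A|² - |A| + 1, i.e. 9 ≤ |A - A| ≤ 21.
Note: 0 ∈ A - A always (from a - a). The set is symmetric: if d ∈ A - A then -d ∈ A - A.
Enumerate nonzero differences d = a - a' with a > a' (then include -d):
Positive differences: {1, 4, 5, 6, 7, 10, 11, 12}
Full difference set: {0} ∪ (positive diffs) ∪ (negative diffs).
|A - A| = 1 + 2·8 = 17 (matches direct enumeration: 17).

|A - A| = 17


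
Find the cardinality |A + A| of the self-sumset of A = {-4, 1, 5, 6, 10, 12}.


A + A = {a + a' : a, a' ∈ A}; |A| = 6.
General bounds: 2|A| - 1 ≤ |A + A| ≤ |A|(|A|+1)/2, i.e. 11 ≤ |A + A| ≤ 21.
Lower bound 2|A|-1 is attained iff A is an arithmetic progression.
Enumerate sums a + a' for a ≤ a' (symmetric, so this suffices):
a = -4: -4+-4=-8, -4+1=-3, -4+5=1, -4+6=2, -4+10=6, -4+12=8
a = 1: 1+1=2, 1+5=6, 1+6=7, 1+10=11, 1+12=13
a = 5: 5+5=10, 5+6=11, 5+10=15, 5+12=17
a = 6: 6+6=12, 6+10=16, 6+12=18
a = 10: 10+10=20, 10+12=22
a = 12: 12+12=24
Distinct sums: {-8, -3, 1, 2, 6, 7, 8, 10, 11, 12, 13, 15, 16, 17, 18, 20, 22, 24}
|A + A| = 18

|A + A| = 18


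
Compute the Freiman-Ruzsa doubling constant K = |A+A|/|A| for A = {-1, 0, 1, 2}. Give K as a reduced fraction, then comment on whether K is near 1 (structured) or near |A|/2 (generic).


|A| = 4.
Compute A + A by enumerating all 16 pairs.
A + A = {-2, -1, 0, 1, 2, 3, 4}, so |A + A| = 7.
K = |A + A| / |A| = 7/4 (already in lowest terms) ≈ 1.7500.
Reference: AP of size 4 gives K = 7/4 ≈ 1.7500; a fully generic set of size 4 gives K ≈ 2.5000.

|A| = 4, |A + A| = 7, K = 7/4.


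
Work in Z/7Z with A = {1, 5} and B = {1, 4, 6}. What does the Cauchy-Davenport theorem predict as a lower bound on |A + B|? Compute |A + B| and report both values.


Cauchy-Davenport: |A + B| ≥ min(p, |A| + |B| - 1) for A, B nonempty in Z/pZ.
|A| = 2, |B| = 3, p = 7.
CD lower bound = min(7, 2 + 3 - 1) = min(7, 4) = 4.
Compute A + B mod 7 directly:
a = 1: 1+1=2, 1+4=5, 1+6=0
a = 5: 5+1=6, 5+4=2, 5+6=4
A + B = {0, 2, 4, 5, 6}, so |A + B| = 5.
Verify: 5 ≥ 4? Yes ✓.

CD lower bound = 4, actual |A + B| = 5.


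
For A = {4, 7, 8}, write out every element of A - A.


A - A = {a - a' : a, a' ∈ A}.
Compute a - a' for each ordered pair (a, a'):
a = 4: 4-4=0, 4-7=-3, 4-8=-4
a = 7: 7-4=3, 7-7=0, 7-8=-1
a = 8: 8-4=4, 8-7=1, 8-8=0
Collecting distinct values (and noting 0 appears from a-a):
A - A = {-4, -3, -1, 0, 1, 3, 4}
|A - A| = 7

A - A = {-4, -3, -1, 0, 1, 3, 4}


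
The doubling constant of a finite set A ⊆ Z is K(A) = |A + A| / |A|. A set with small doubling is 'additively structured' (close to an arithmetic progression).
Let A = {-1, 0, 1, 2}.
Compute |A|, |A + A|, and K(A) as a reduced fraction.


|A| = 4.
Compute A + A by enumerating all 16 pairs.
A + A = {-2, -1, 0, 1, 2, 3, 4}, so |A + A| = 7.
K = |A + A| / |A| = 7/4 (already in lowest terms) ≈ 1.7500.
Reference: AP of size 4 gives K = 7/4 ≈ 1.7500; a fully generic set of size 4 gives K ≈ 2.5000.

|A| = 4, |A + A| = 7, K = 7/4.


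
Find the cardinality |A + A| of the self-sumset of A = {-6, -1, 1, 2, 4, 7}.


A + A = {a + a' : a, a' ∈ A}; |A| = 6.
General bounds: 2|A| - 1 ≤ |A + A| ≤ |A|(|A|+1)/2, i.e. 11 ≤ |A + A| ≤ 21.
Lower bound 2|A|-1 is attained iff A is an arithmetic progression.
Enumerate sums a + a' for a ≤ a' (symmetric, so this suffices):
a = -6: -6+-6=-12, -6+-1=-7, -6+1=-5, -6+2=-4, -6+4=-2, -6+7=1
a = -1: -1+-1=-2, -1+1=0, -1+2=1, -1+4=3, -1+7=6
a = 1: 1+1=2, 1+2=3, 1+4=5, 1+7=8
a = 2: 2+2=4, 2+4=6, 2+7=9
a = 4: 4+4=8, 4+7=11
a = 7: 7+7=14
Distinct sums: {-12, -7, -5, -4, -2, 0, 1, 2, 3, 4, 5, 6, 8, 9, 11, 14}
|A + A| = 16

|A + A| = 16


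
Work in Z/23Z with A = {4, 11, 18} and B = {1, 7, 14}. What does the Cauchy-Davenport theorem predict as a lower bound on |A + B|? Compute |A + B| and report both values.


Cauchy-Davenport: |A + B| ≥ min(p, |A| + |B| - 1) for A, B nonempty in Z/pZ.
|A| = 3, |B| = 3, p = 23.
CD lower bound = min(23, 3 + 3 - 1) = min(23, 5) = 5.
Compute A + B mod 23 directly:
a = 4: 4+1=5, 4+7=11, 4+14=18
a = 11: 11+1=12, 11+7=18, 11+14=2
a = 18: 18+1=19, 18+7=2, 18+14=9
A + B = {2, 5, 9, 11, 12, 18, 19}, so |A + B| = 7.
Verify: 7 ≥ 5? Yes ✓.

CD lower bound = 5, actual |A + B| = 7.


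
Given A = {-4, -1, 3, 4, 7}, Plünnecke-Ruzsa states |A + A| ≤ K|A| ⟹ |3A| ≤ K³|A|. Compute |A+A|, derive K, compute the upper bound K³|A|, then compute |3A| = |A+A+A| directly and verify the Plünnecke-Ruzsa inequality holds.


|A| = 5.
Step 1: Compute A + A by enumerating all 25 pairs.
A + A = {-8, -5, -2, -1, 0, 2, 3, 6, 7, 8, 10, 11, 14}, so |A + A| = 13.
Step 2: Doubling constant K = |A + A|/|A| = 13/5 = 13/5 ≈ 2.6000.
Step 3: Plünnecke-Ruzsa gives |3A| ≤ K³·|A| = (2.6000)³ · 5 ≈ 87.8800.
Step 4: Compute 3A = A + A + A directly by enumerating all triples (a,b,c) ∈ A³; |3A| = 25.
Step 5: Check 25 ≤ 87.8800? Yes ✓.

K = 13/5, Plünnecke-Ruzsa bound K³|A| ≈ 87.8800, |3A| = 25, inequality holds.


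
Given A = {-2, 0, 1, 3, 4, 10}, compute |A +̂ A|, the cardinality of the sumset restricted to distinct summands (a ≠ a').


Restricted sumset: A +̂ A = {a + a' : a ∈ A, a' ∈ A, a ≠ a'}.
Equivalently, take A + A and drop any sum 2a that is achievable ONLY as a + a for a ∈ A (i.e. sums representable only with equal summands).
Enumerate pairs (a, a') with a < a' (symmetric, so each unordered pair gives one sum; this covers all a ≠ a'):
  -2 + 0 = -2
  -2 + 1 = -1
  -2 + 3 = 1
  -2 + 4 = 2
  -2 + 10 = 8
  0 + 1 = 1
  0 + 3 = 3
  0 + 4 = 4
  0 + 10 = 10
  1 + 3 = 4
  1 + 4 = 5
  1 + 10 = 11
  3 + 4 = 7
  3 + 10 = 13
  4 + 10 = 14
Collected distinct sums: {-2, -1, 1, 2, 3, 4, 5, 7, 8, 10, 11, 13, 14}
|A +̂ A| = 13
(Reference bound: |A +̂ A| ≥ 2|A| - 3 for |A| ≥ 2, with |A| = 6 giving ≥ 9.)

|A +̂ A| = 13


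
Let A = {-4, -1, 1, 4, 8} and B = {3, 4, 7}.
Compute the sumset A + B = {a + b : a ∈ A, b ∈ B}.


A + B = {a + b : a ∈ A, b ∈ B}.
Enumerate all |A|·|B| = 5·3 = 15 pairs (a, b) and collect distinct sums.
a = -4: -4+3=-1, -4+4=0, -4+7=3
a = -1: -1+3=2, -1+4=3, -1+7=6
a = 1: 1+3=4, 1+4=5, 1+7=8
a = 4: 4+3=7, 4+4=8, 4+7=11
a = 8: 8+3=11, 8+4=12, 8+7=15
Collecting distinct sums: A + B = {-1, 0, 2, 3, 4, 5, 6, 7, 8, 11, 12, 15}
|A + B| = 12

A + B = {-1, 0, 2, 3, 4, 5, 6, 7, 8, 11, 12, 15}


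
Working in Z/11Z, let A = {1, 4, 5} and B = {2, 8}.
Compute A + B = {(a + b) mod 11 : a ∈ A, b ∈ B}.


Work in Z/11Z: reduce every sum a + b modulo 11.
Enumerate all 6 pairs:
a = 1: 1+2=3, 1+8=9
a = 4: 4+2=6, 4+8=1
a = 5: 5+2=7, 5+8=2
Distinct residues collected: {1, 2, 3, 6, 7, 9}
|A + B| = 6 (out of 11 total residues).

A + B = {1, 2, 3, 6, 7, 9}


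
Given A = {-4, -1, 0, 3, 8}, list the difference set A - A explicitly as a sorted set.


A - A = {a - a' : a, a' ∈ A}.
Compute a - a' for each ordered pair (a, a'):
a = -4: -4--4=0, -4--1=-3, -4-0=-4, -4-3=-7, -4-8=-12
a = -1: -1--4=3, -1--1=0, -1-0=-1, -1-3=-4, -1-8=-9
a = 0: 0--4=4, 0--1=1, 0-0=0, 0-3=-3, 0-8=-8
a = 3: 3--4=7, 3--1=4, 3-0=3, 3-3=0, 3-8=-5
a = 8: 8--4=12, 8--1=9, 8-0=8, 8-3=5, 8-8=0
Collecting distinct values (and noting 0 appears from a-a):
A - A = {-12, -9, -8, -7, -5, -4, -3, -1, 0, 1, 3, 4, 5, 7, 8, 9, 12}
|A - A| = 17

A - A = {-12, -9, -8, -7, -5, -4, -3, -1, 0, 1, 3, 4, 5, 7, 8, 9, 12}


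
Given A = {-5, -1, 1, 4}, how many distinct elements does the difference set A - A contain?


A - A = {a - a' : a, a' ∈ A}; |A| = 4.
Bounds: 2|A|-1 ≤ |A - A| ≤ |A|² - |A| + 1, i.e. 7 ≤ |A - A| ≤ 13.
Note: 0 ∈ A - A always (from a - a). The set is symmetric: if d ∈ A - A then -d ∈ A - A.
Enumerate nonzero differences d = a - a' with a > a' (then include -d):
Positive differences: {2, 3, 4, 5, 6, 9}
Full difference set: {0} ∪ (positive diffs) ∪ (negative diffs).
|A - A| = 1 + 2·6 = 13 (matches direct enumeration: 13).

|A - A| = 13


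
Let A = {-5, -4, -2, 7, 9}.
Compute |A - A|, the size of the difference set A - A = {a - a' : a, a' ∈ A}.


A - A = {a - a' : a, a' ∈ A}; |A| = 5.
Bounds: 2|A|-1 ≤ |A - A| ≤ |A|² - |A| + 1, i.e. 9 ≤ |A - A| ≤ 21.
Note: 0 ∈ A - A always (from a - a). The set is symmetric: if d ∈ A - A then -d ∈ A - A.
Enumerate nonzero differences d = a - a' with a > a' (then include -d):
Positive differences: {1, 2, 3, 9, 11, 12, 13, 14}
Full difference set: {0} ∪ (positive diffs) ∪ (negative diffs).
|A - A| = 1 + 2·8 = 17 (matches direct enumeration: 17).

|A - A| = 17


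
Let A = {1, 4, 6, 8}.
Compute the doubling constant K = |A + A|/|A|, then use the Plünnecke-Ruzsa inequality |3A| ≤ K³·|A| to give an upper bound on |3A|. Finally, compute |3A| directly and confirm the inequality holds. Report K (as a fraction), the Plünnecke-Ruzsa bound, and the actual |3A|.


|A| = 4.
Step 1: Compute A + A by enumerating all 16 pairs.
A + A = {2, 5, 7, 8, 9, 10, 12, 14, 16}, so |A + A| = 9.
Step 2: Doubling constant K = |A + A|/|A| = 9/4 = 9/4 ≈ 2.2500.
Step 3: Plünnecke-Ruzsa gives |3A| ≤ K³·|A| = (2.2500)³ · 4 ≈ 45.5625.
Step 4: Compute 3A = A + A + A directly by enumerating all triples (a,b,c) ∈ A³; |3A| = 16.
Step 5: Check 16 ≤ 45.5625? Yes ✓.

K = 9/4, Plünnecke-Ruzsa bound K³|A| ≈ 45.5625, |3A| = 16, inequality holds.


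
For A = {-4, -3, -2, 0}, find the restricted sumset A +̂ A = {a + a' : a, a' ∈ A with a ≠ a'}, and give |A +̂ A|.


Restricted sumset: A +̂ A = {a + a' : a ∈ A, a' ∈ A, a ≠ a'}.
Equivalently, take A + A and drop any sum 2a that is achievable ONLY as a + a for a ∈ A (i.e. sums representable only with equal summands).
Enumerate pairs (a, a') with a < a' (symmetric, so each unordered pair gives one sum; this covers all a ≠ a'):
  -4 + -3 = -7
  -4 + -2 = -6
  -4 + 0 = -4
  -3 + -2 = -5
  -3 + 0 = -3
  -2 + 0 = -2
Collected distinct sums: {-7, -6, -5, -4, -3, -2}
|A +̂ A| = 6
(Reference bound: |A +̂ A| ≥ 2|A| - 3 for |A| ≥ 2, with |A| = 4 giving ≥ 5.)

|A +̂ A| = 6


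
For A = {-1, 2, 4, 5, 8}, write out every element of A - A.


A - A = {a - a' : a, a' ∈ A}.
Compute a - a' for each ordered pair (a, a'):
a = -1: -1--1=0, -1-2=-3, -1-4=-5, -1-5=-6, -1-8=-9
a = 2: 2--1=3, 2-2=0, 2-4=-2, 2-5=-3, 2-8=-6
a = 4: 4--1=5, 4-2=2, 4-4=0, 4-5=-1, 4-8=-4
a = 5: 5--1=6, 5-2=3, 5-4=1, 5-5=0, 5-8=-3
a = 8: 8--1=9, 8-2=6, 8-4=4, 8-5=3, 8-8=0
Collecting distinct values (and noting 0 appears from a-a):
A - A = {-9, -6, -5, -4, -3, -2, -1, 0, 1, 2, 3, 4, 5, 6, 9}
|A - A| = 15

A - A = {-9, -6, -5, -4, -3, -2, -1, 0, 1, 2, 3, 4, 5, 6, 9}


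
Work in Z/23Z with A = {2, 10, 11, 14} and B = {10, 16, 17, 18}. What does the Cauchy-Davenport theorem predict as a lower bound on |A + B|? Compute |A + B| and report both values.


Cauchy-Davenport: |A + B| ≥ min(p, |A| + |B| - 1) for A, B nonempty in Z/pZ.
|A| = 4, |B| = 4, p = 23.
CD lower bound = min(23, 4 + 4 - 1) = min(23, 7) = 7.
Compute A + B mod 23 directly:
a = 2: 2+10=12, 2+16=18, 2+17=19, 2+18=20
a = 10: 10+10=20, 10+16=3, 10+17=4, 10+18=5
a = 11: 11+10=21, 11+16=4, 11+17=5, 11+18=6
a = 14: 14+10=1, 14+16=7, 14+17=8, 14+18=9
A + B = {1, 3, 4, 5, 6, 7, 8, 9, 12, 18, 19, 20, 21}, so |A + B| = 13.
Verify: 13 ≥ 7? Yes ✓.

CD lower bound = 7, actual |A + B| = 13.


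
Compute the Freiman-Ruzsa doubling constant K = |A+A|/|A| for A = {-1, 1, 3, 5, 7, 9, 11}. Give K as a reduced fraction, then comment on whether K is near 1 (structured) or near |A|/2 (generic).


|A| = 7.
Compute A + A by enumerating all 49 pairs.
A + A = {-2, 0, 2, 4, 6, 8, 10, 12, 14, 16, 18, 20, 22}, so |A + A| = 13.
K = |A + A| / |A| = 13/7 (already in lowest terms) ≈ 1.8571.
Reference: AP of size 7 gives K = 13/7 ≈ 1.8571; a fully generic set of size 7 gives K ≈ 4.0000.

|A| = 7, |A + A| = 13, K = 13/7.


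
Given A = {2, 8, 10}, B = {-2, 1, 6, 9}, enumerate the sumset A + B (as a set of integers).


A + B = {a + b : a ∈ A, b ∈ B}.
Enumerate all |A|·|B| = 3·4 = 12 pairs (a, b) and collect distinct sums.
a = 2: 2+-2=0, 2+1=3, 2+6=8, 2+9=11
a = 8: 8+-2=6, 8+1=9, 8+6=14, 8+9=17
a = 10: 10+-2=8, 10+1=11, 10+6=16, 10+9=19
Collecting distinct sums: A + B = {0, 3, 6, 8, 9, 11, 14, 16, 17, 19}
|A + B| = 10

A + B = {0, 3, 6, 8, 9, 11, 14, 16, 17, 19}


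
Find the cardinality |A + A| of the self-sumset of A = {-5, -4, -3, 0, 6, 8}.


A + A = {a + a' : a, a' ∈ A}; |A| = 6.
General bounds: 2|A| - 1 ≤ |A + A| ≤ |A|(|A|+1)/2, i.e. 11 ≤ |A + A| ≤ 21.
Lower bound 2|A|-1 is attained iff A is an arithmetic progression.
Enumerate sums a + a' for a ≤ a' (symmetric, so this suffices):
a = -5: -5+-5=-10, -5+-4=-9, -5+-3=-8, -5+0=-5, -5+6=1, -5+8=3
a = -4: -4+-4=-8, -4+-3=-7, -4+0=-4, -4+6=2, -4+8=4
a = -3: -3+-3=-6, -3+0=-3, -3+6=3, -3+8=5
a = 0: 0+0=0, 0+6=6, 0+8=8
a = 6: 6+6=12, 6+8=14
a = 8: 8+8=16
Distinct sums: {-10, -9, -8, -7, -6, -5, -4, -3, 0, 1, 2, 3, 4, 5, 6, 8, 12, 14, 16}
|A + A| = 19

|A + A| = 19


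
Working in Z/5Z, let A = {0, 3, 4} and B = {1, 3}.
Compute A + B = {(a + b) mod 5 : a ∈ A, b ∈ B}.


Work in Z/5Z: reduce every sum a + b modulo 5.
Enumerate all 6 pairs:
a = 0: 0+1=1, 0+3=3
a = 3: 3+1=4, 3+3=1
a = 4: 4+1=0, 4+3=2
Distinct residues collected: {0, 1, 2, 3, 4}
|A + B| = 5 (out of 5 total residues).

A + B = {0, 1, 2, 3, 4}


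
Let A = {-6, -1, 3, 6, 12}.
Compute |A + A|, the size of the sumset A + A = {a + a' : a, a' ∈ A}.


A + A = {a + a' : a, a' ∈ A}; |A| = 5.
General bounds: 2|A| - 1 ≤ |A + A| ≤ |A|(|A|+1)/2, i.e. 9 ≤ |A + A| ≤ 15.
Lower bound 2|A|-1 is attained iff A is an arithmetic progression.
Enumerate sums a + a' for a ≤ a' (symmetric, so this suffices):
a = -6: -6+-6=-12, -6+-1=-7, -6+3=-3, -6+6=0, -6+12=6
a = -1: -1+-1=-2, -1+3=2, -1+6=5, -1+12=11
a = 3: 3+3=6, 3+6=9, 3+12=15
a = 6: 6+6=12, 6+12=18
a = 12: 12+12=24
Distinct sums: {-12, -7, -3, -2, 0, 2, 5, 6, 9, 11, 12, 15, 18, 24}
|A + A| = 14

|A + A| = 14


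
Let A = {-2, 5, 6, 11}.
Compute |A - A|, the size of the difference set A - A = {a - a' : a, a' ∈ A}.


A - A = {a - a' : a, a' ∈ A}; |A| = 4.
Bounds: 2|A|-1 ≤ |A - A| ≤ |A|² - |A| + 1, i.e. 7 ≤ |A - A| ≤ 13.
Note: 0 ∈ A - A always (from a - a). The set is symmetric: if d ∈ A - A then -d ∈ A - A.
Enumerate nonzero differences d = a - a' with a > a' (then include -d):
Positive differences: {1, 5, 6, 7, 8, 13}
Full difference set: {0} ∪ (positive diffs) ∪ (negative diffs).
|A - A| = 1 + 2·6 = 13 (matches direct enumeration: 13).

|A - A| = 13


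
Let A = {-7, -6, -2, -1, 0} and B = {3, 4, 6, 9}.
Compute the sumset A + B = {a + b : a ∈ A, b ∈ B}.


A + B = {a + b : a ∈ A, b ∈ B}.
Enumerate all |A|·|B| = 5·4 = 20 pairs (a, b) and collect distinct sums.
a = -7: -7+3=-4, -7+4=-3, -7+6=-1, -7+9=2
a = -6: -6+3=-3, -6+4=-2, -6+6=0, -6+9=3
a = -2: -2+3=1, -2+4=2, -2+6=4, -2+9=7
a = -1: -1+3=2, -1+4=3, -1+6=5, -1+9=8
a = 0: 0+3=3, 0+4=4, 0+6=6, 0+9=9
Collecting distinct sums: A + B = {-4, -3, -2, -1, 0, 1, 2, 3, 4, 5, 6, 7, 8, 9}
|A + B| = 14

A + B = {-4, -3, -2, -1, 0, 1, 2, 3, 4, 5, 6, 7, 8, 9}


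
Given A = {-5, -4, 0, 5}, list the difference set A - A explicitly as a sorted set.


A - A = {a - a' : a, a' ∈ A}.
Compute a - a' for each ordered pair (a, a'):
a = -5: -5--5=0, -5--4=-1, -5-0=-5, -5-5=-10
a = -4: -4--5=1, -4--4=0, -4-0=-4, -4-5=-9
a = 0: 0--5=5, 0--4=4, 0-0=0, 0-5=-5
a = 5: 5--5=10, 5--4=9, 5-0=5, 5-5=0
Collecting distinct values (and noting 0 appears from a-a):
A - A = {-10, -9, -5, -4, -1, 0, 1, 4, 5, 9, 10}
|A - A| = 11

A - A = {-10, -9, -5, -4, -1, 0, 1, 4, 5, 9, 10}


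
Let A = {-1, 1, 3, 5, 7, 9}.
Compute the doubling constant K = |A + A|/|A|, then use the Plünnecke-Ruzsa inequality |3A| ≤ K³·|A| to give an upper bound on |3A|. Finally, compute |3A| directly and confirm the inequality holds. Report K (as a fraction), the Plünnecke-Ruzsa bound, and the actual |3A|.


|A| = 6.
Step 1: Compute A + A by enumerating all 36 pairs.
A + A = {-2, 0, 2, 4, 6, 8, 10, 12, 14, 16, 18}, so |A + A| = 11.
Step 2: Doubling constant K = |A + A|/|A| = 11/6 = 11/6 ≈ 1.8333.
Step 3: Plünnecke-Ruzsa gives |3A| ≤ K³·|A| = (1.8333)³ · 6 ≈ 36.9722.
Step 4: Compute 3A = A + A + A directly by enumerating all triples (a,b,c) ∈ A³; |3A| = 16.
Step 5: Check 16 ≤ 36.9722? Yes ✓.

K = 11/6, Plünnecke-Ruzsa bound K³|A| ≈ 36.9722, |3A| = 16, inequality holds.


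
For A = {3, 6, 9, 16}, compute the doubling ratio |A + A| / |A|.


|A| = 4.
Compute A + A by enumerating all 16 pairs.
A + A = {6, 9, 12, 15, 18, 19, 22, 25, 32}, so |A + A| = 9.
K = |A + A| / |A| = 9/4 (already in lowest terms) ≈ 2.2500.
Reference: AP of size 4 gives K = 7/4 ≈ 1.7500; a fully generic set of size 4 gives K ≈ 2.5000.

|A| = 4, |A + A| = 9, K = 9/4.


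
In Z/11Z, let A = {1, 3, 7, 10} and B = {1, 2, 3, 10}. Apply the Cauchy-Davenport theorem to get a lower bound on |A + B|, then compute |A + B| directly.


Cauchy-Davenport: |A + B| ≥ min(p, |A| + |B| - 1) for A, B nonempty in Z/pZ.
|A| = 4, |B| = 4, p = 11.
CD lower bound = min(11, 4 + 4 - 1) = min(11, 7) = 7.
Compute A + B mod 11 directly:
a = 1: 1+1=2, 1+2=3, 1+3=4, 1+10=0
a = 3: 3+1=4, 3+2=5, 3+3=6, 3+10=2
a = 7: 7+1=8, 7+2=9, 7+3=10, 7+10=6
a = 10: 10+1=0, 10+2=1, 10+3=2, 10+10=9
A + B = {0, 1, 2, 3, 4, 5, 6, 8, 9, 10}, so |A + B| = 10.
Verify: 10 ≥ 7? Yes ✓.

CD lower bound = 7, actual |A + B| = 10.


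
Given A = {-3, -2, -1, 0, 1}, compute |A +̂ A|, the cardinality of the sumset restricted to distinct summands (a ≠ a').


Restricted sumset: A +̂ A = {a + a' : a ∈ A, a' ∈ A, a ≠ a'}.
Equivalently, take A + A and drop any sum 2a that is achievable ONLY as a + a for a ∈ A (i.e. sums representable only with equal summands).
Enumerate pairs (a, a') with a < a' (symmetric, so each unordered pair gives one sum; this covers all a ≠ a'):
  -3 + -2 = -5
  -3 + -1 = -4
  -3 + 0 = -3
  -3 + 1 = -2
  -2 + -1 = -3
  -2 + 0 = -2
  -2 + 1 = -1
  -1 + 0 = -1
  -1 + 1 = 0
  0 + 1 = 1
Collected distinct sums: {-5, -4, -3, -2, -1, 0, 1}
|A +̂ A| = 7
(Reference bound: |A +̂ A| ≥ 2|A| - 3 for |A| ≥ 2, with |A| = 5 giving ≥ 7.)

|A +̂ A| = 7


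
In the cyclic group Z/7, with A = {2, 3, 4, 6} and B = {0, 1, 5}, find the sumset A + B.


Work in Z/7Z: reduce every sum a + b modulo 7.
Enumerate all 12 pairs:
a = 2: 2+0=2, 2+1=3, 2+5=0
a = 3: 3+0=3, 3+1=4, 3+5=1
a = 4: 4+0=4, 4+1=5, 4+5=2
a = 6: 6+0=6, 6+1=0, 6+5=4
Distinct residues collected: {0, 1, 2, 3, 4, 5, 6}
|A + B| = 7 (out of 7 total residues).

A + B = {0, 1, 2, 3, 4, 5, 6}


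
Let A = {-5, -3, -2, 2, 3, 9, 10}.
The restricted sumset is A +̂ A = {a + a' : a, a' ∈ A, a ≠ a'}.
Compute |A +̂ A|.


Restricted sumset: A +̂ A = {a + a' : a ∈ A, a' ∈ A, a ≠ a'}.
Equivalently, take A + A and drop any sum 2a that is achievable ONLY as a + a for a ∈ A (i.e. sums representable only with equal summands).
Enumerate pairs (a, a') with a < a' (symmetric, so each unordered pair gives one sum; this covers all a ≠ a'):
  -5 + -3 = -8
  -5 + -2 = -7
  -5 + 2 = -3
  -5 + 3 = -2
  -5 + 9 = 4
  -5 + 10 = 5
  -3 + -2 = -5
  -3 + 2 = -1
  -3 + 3 = 0
  -3 + 9 = 6
  -3 + 10 = 7
  -2 + 2 = 0
  -2 + 3 = 1
  -2 + 9 = 7
  -2 + 10 = 8
  2 + 3 = 5
  2 + 9 = 11
  2 + 10 = 12
  3 + 9 = 12
  3 + 10 = 13
  9 + 10 = 19
Collected distinct sums: {-8, -7, -5, -3, -2, -1, 0, 1, 4, 5, 6, 7, 8, 11, 12, 13, 19}
|A +̂ A| = 17
(Reference bound: |A +̂ A| ≥ 2|A| - 3 for |A| ≥ 2, with |A| = 7 giving ≥ 11.)

|A +̂ A| = 17


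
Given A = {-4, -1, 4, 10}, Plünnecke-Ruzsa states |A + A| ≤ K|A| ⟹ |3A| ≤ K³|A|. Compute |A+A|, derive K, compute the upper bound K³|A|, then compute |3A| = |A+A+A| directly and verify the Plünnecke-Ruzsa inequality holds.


|A| = 4.
Step 1: Compute A + A by enumerating all 16 pairs.
A + A = {-8, -5, -2, 0, 3, 6, 8, 9, 14, 20}, so |A + A| = 10.
Step 2: Doubling constant K = |A + A|/|A| = 10/4 = 10/4 ≈ 2.5000.
Step 3: Plünnecke-Ruzsa gives |3A| ≤ K³·|A| = (2.5000)³ · 4 ≈ 62.5000.
Step 4: Compute 3A = A + A + A directly by enumerating all triples (a,b,c) ∈ A³; |3A| = 19.
Step 5: Check 19 ≤ 62.5000? Yes ✓.

K = 10/4, Plünnecke-Ruzsa bound K³|A| ≈ 62.5000, |3A| = 19, inequality holds.


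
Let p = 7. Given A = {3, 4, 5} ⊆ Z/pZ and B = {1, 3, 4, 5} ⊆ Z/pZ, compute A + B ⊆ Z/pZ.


Work in Z/7Z: reduce every sum a + b modulo 7.
Enumerate all 12 pairs:
a = 3: 3+1=4, 3+3=6, 3+4=0, 3+5=1
a = 4: 4+1=5, 4+3=0, 4+4=1, 4+5=2
a = 5: 5+1=6, 5+3=1, 5+4=2, 5+5=3
Distinct residues collected: {0, 1, 2, 3, 4, 5, 6}
|A + B| = 7 (out of 7 total residues).

A + B = {0, 1, 2, 3, 4, 5, 6}


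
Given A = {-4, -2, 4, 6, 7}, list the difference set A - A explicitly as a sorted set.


A - A = {a - a' : a, a' ∈ A}.
Compute a - a' for each ordered pair (a, a'):
a = -4: -4--4=0, -4--2=-2, -4-4=-8, -4-6=-10, -4-7=-11
a = -2: -2--4=2, -2--2=0, -2-4=-6, -2-6=-8, -2-7=-9
a = 4: 4--4=8, 4--2=6, 4-4=0, 4-6=-2, 4-7=-3
a = 6: 6--4=10, 6--2=8, 6-4=2, 6-6=0, 6-7=-1
a = 7: 7--4=11, 7--2=9, 7-4=3, 7-6=1, 7-7=0
Collecting distinct values (and noting 0 appears from a-a):
A - A = {-11, -10, -9, -8, -6, -3, -2, -1, 0, 1, 2, 3, 6, 8, 9, 10, 11}
|A - A| = 17

A - A = {-11, -10, -9, -8, -6, -3, -2, -1, 0, 1, 2, 3, 6, 8, 9, 10, 11}


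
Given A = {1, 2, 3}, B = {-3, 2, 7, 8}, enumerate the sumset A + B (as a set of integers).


A + B = {a + b : a ∈ A, b ∈ B}.
Enumerate all |A|·|B| = 3·4 = 12 pairs (a, b) and collect distinct sums.
a = 1: 1+-3=-2, 1+2=3, 1+7=8, 1+8=9
a = 2: 2+-3=-1, 2+2=4, 2+7=9, 2+8=10
a = 3: 3+-3=0, 3+2=5, 3+7=10, 3+8=11
Collecting distinct sums: A + B = {-2, -1, 0, 3, 4, 5, 8, 9, 10, 11}
|A + B| = 10

A + B = {-2, -1, 0, 3, 4, 5, 8, 9, 10, 11}


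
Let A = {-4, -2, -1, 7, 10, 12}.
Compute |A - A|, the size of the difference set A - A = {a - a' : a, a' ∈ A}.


A - A = {a - a' : a, a' ∈ A}; |A| = 6.
Bounds: 2|A|-1 ≤ |A - A| ≤ |A|² - |A| + 1, i.e. 11 ≤ |A - A| ≤ 31.
Note: 0 ∈ A - A always (from a - a). The set is symmetric: if d ∈ A - A then -d ∈ A - A.
Enumerate nonzero differences d = a - a' with a > a' (then include -d):
Positive differences: {1, 2, 3, 5, 8, 9, 11, 12, 13, 14, 16}
Full difference set: {0} ∪ (positive diffs) ∪ (negative diffs).
|A - A| = 1 + 2·11 = 23 (matches direct enumeration: 23).

|A - A| = 23


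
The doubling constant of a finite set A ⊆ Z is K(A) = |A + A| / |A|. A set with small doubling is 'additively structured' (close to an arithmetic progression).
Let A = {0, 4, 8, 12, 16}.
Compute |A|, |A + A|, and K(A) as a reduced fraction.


|A| = 5.
Compute A + A by enumerating all 25 pairs.
A + A = {0, 4, 8, 12, 16, 20, 24, 28, 32}, so |A + A| = 9.
K = |A + A| / |A| = 9/5 (already in lowest terms) ≈ 1.8000.
Reference: AP of size 5 gives K = 9/5 ≈ 1.8000; a fully generic set of size 5 gives K ≈ 3.0000.

|A| = 5, |A + A| = 9, K = 9/5.


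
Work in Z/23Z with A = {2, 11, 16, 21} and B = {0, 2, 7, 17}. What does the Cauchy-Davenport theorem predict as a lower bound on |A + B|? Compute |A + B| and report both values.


Cauchy-Davenport: |A + B| ≥ min(p, |A| + |B| - 1) for A, B nonempty in Z/pZ.
|A| = 4, |B| = 4, p = 23.
CD lower bound = min(23, 4 + 4 - 1) = min(23, 7) = 7.
Compute A + B mod 23 directly:
a = 2: 2+0=2, 2+2=4, 2+7=9, 2+17=19
a = 11: 11+0=11, 11+2=13, 11+7=18, 11+17=5
a = 16: 16+0=16, 16+2=18, 16+7=0, 16+17=10
a = 21: 21+0=21, 21+2=0, 21+7=5, 21+17=15
A + B = {0, 2, 4, 5, 9, 10, 11, 13, 15, 16, 18, 19, 21}, so |A + B| = 13.
Verify: 13 ≥ 7? Yes ✓.

CD lower bound = 7, actual |A + B| = 13.


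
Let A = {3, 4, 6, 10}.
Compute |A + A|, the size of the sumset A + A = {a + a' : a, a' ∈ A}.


A + A = {a + a' : a, a' ∈ A}; |A| = 4.
General bounds: 2|A| - 1 ≤ |A + A| ≤ |A|(|A|+1)/2, i.e. 7 ≤ |A + A| ≤ 10.
Lower bound 2|A|-1 is attained iff A is an arithmetic progression.
Enumerate sums a + a' for a ≤ a' (symmetric, so this suffices):
a = 3: 3+3=6, 3+4=7, 3+6=9, 3+10=13
a = 4: 4+4=8, 4+6=10, 4+10=14
a = 6: 6+6=12, 6+10=16
a = 10: 10+10=20
Distinct sums: {6, 7, 8, 9, 10, 12, 13, 14, 16, 20}
|A + A| = 10

|A + A| = 10


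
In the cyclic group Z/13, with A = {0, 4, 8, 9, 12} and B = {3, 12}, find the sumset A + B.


Work in Z/13Z: reduce every sum a + b modulo 13.
Enumerate all 10 pairs:
a = 0: 0+3=3, 0+12=12
a = 4: 4+3=7, 4+12=3
a = 8: 8+3=11, 8+12=7
a = 9: 9+3=12, 9+12=8
a = 12: 12+3=2, 12+12=11
Distinct residues collected: {2, 3, 7, 8, 11, 12}
|A + B| = 6 (out of 13 total residues).

A + B = {2, 3, 7, 8, 11, 12}


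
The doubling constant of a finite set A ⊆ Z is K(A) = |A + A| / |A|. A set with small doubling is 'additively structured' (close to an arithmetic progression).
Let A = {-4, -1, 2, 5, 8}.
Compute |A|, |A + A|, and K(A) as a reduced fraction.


|A| = 5.
Compute A + A by enumerating all 25 pairs.
A + A = {-8, -5, -2, 1, 4, 7, 10, 13, 16}, so |A + A| = 9.
K = |A + A| / |A| = 9/5 (already in lowest terms) ≈ 1.8000.
Reference: AP of size 5 gives K = 9/5 ≈ 1.8000; a fully generic set of size 5 gives K ≈ 3.0000.

|A| = 5, |A + A| = 9, K = 9/5.


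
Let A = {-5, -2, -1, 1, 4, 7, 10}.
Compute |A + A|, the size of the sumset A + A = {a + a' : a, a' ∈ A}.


A + A = {a + a' : a, a' ∈ A}; |A| = 7.
General bounds: 2|A| - 1 ≤ |A + A| ≤ |A|(|A|+1)/2, i.e. 13 ≤ |A + A| ≤ 28.
Lower bound 2|A|-1 is attained iff A is an arithmetic progression.
Enumerate sums a + a' for a ≤ a' (symmetric, so this suffices):
a = -5: -5+-5=-10, -5+-2=-7, -5+-1=-6, -5+1=-4, -5+4=-1, -5+7=2, -5+10=5
a = -2: -2+-2=-4, -2+-1=-3, -2+1=-1, -2+4=2, -2+7=5, -2+10=8
a = -1: -1+-1=-2, -1+1=0, -1+4=3, -1+7=6, -1+10=9
a = 1: 1+1=2, 1+4=5, 1+7=8, 1+10=11
a = 4: 4+4=8, 4+7=11, 4+10=14
a = 7: 7+7=14, 7+10=17
a = 10: 10+10=20
Distinct sums: {-10, -7, -6, -4, -3, -2, -1, 0, 2, 3, 5, 6, 8, 9, 11, 14, 17, 20}
|A + A| = 18

|A + A| = 18


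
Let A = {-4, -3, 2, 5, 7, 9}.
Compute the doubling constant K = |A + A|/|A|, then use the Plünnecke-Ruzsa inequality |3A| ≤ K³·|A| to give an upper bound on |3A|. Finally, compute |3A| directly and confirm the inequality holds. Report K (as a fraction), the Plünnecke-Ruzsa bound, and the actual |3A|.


|A| = 6.
Step 1: Compute A + A by enumerating all 36 pairs.
A + A = {-8, -7, -6, -2, -1, 1, 2, 3, 4, 5, 6, 7, 9, 10, 11, 12, 14, 16, 18}, so |A + A| = 19.
Step 2: Doubling constant K = |A + A|/|A| = 19/6 = 19/6 ≈ 3.1667.
Step 3: Plünnecke-Ruzsa gives |3A| ≤ K³·|A| = (3.1667)³ · 6 ≈ 190.5278.
Step 4: Compute 3A = A + A + A directly by enumerating all triples (a,b,c) ∈ A³; |3A| = 35.
Step 5: Check 35 ≤ 190.5278? Yes ✓.

K = 19/6, Plünnecke-Ruzsa bound K³|A| ≈ 190.5278, |3A| = 35, inequality holds.


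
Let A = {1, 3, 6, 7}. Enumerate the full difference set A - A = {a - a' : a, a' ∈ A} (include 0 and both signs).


A - A = {a - a' : a, a' ∈ A}.
Compute a - a' for each ordered pair (a, a'):
a = 1: 1-1=0, 1-3=-2, 1-6=-5, 1-7=-6
a = 3: 3-1=2, 3-3=0, 3-6=-3, 3-7=-4
a = 6: 6-1=5, 6-3=3, 6-6=0, 6-7=-1
a = 7: 7-1=6, 7-3=4, 7-6=1, 7-7=0
Collecting distinct values (and noting 0 appears from a-a):
A - A = {-6, -5, -4, -3, -2, -1, 0, 1, 2, 3, 4, 5, 6}
|A - A| = 13

A - A = {-6, -5, -4, -3, -2, -1, 0, 1, 2, 3, 4, 5, 6}


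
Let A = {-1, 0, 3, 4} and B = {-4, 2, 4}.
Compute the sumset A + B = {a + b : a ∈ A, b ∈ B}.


A + B = {a + b : a ∈ A, b ∈ B}.
Enumerate all |A|·|B| = 4·3 = 12 pairs (a, b) and collect distinct sums.
a = -1: -1+-4=-5, -1+2=1, -1+4=3
a = 0: 0+-4=-4, 0+2=2, 0+4=4
a = 3: 3+-4=-1, 3+2=5, 3+4=7
a = 4: 4+-4=0, 4+2=6, 4+4=8
Collecting distinct sums: A + B = {-5, -4, -1, 0, 1, 2, 3, 4, 5, 6, 7, 8}
|A + B| = 12

A + B = {-5, -4, -1, 0, 1, 2, 3, 4, 5, 6, 7, 8}


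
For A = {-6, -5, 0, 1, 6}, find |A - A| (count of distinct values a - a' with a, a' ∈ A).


A - A = {a - a' : a, a' ∈ A}; |A| = 5.
Bounds: 2|A|-1 ≤ |A - A| ≤ |A|² - |A| + 1, i.e. 9 ≤ |A - A| ≤ 21.
Note: 0 ∈ A - A always (from a - a). The set is symmetric: if d ∈ A - A then -d ∈ A - A.
Enumerate nonzero differences d = a - a' with a > a' (then include -d):
Positive differences: {1, 5, 6, 7, 11, 12}
Full difference set: {0} ∪ (positive diffs) ∪ (negative diffs).
|A - A| = 1 + 2·6 = 13 (matches direct enumeration: 13).

|A - A| = 13


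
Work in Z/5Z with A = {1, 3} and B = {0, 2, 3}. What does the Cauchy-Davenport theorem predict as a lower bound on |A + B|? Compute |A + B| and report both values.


Cauchy-Davenport: |A + B| ≥ min(p, |A| + |B| - 1) for A, B nonempty in Z/pZ.
|A| = 2, |B| = 3, p = 5.
CD lower bound = min(5, 2 + 3 - 1) = min(5, 4) = 4.
Compute A + B mod 5 directly:
a = 1: 1+0=1, 1+2=3, 1+3=4
a = 3: 3+0=3, 3+2=0, 3+3=1
A + B = {0, 1, 3, 4}, so |A + B| = 4.
Verify: 4 ≥ 4? Yes ✓.

CD lower bound = 4, actual |A + B| = 4.


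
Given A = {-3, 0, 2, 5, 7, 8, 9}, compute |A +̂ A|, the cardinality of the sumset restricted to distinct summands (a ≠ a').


Restricted sumset: A +̂ A = {a + a' : a ∈ A, a' ∈ A, a ≠ a'}.
Equivalently, take A + A and drop any sum 2a that is achievable ONLY as a + a for a ∈ A (i.e. sums representable only with equal summands).
Enumerate pairs (a, a') with a < a' (symmetric, so each unordered pair gives one sum; this covers all a ≠ a'):
  -3 + 0 = -3
  -3 + 2 = -1
  -3 + 5 = 2
  -3 + 7 = 4
  -3 + 8 = 5
  -3 + 9 = 6
  0 + 2 = 2
  0 + 5 = 5
  0 + 7 = 7
  0 + 8 = 8
  0 + 9 = 9
  2 + 5 = 7
  2 + 7 = 9
  2 + 8 = 10
  2 + 9 = 11
  5 + 7 = 12
  5 + 8 = 13
  5 + 9 = 14
  7 + 8 = 15
  7 + 9 = 16
  8 + 9 = 17
Collected distinct sums: {-3, -1, 2, 4, 5, 6, 7, 8, 9, 10, 11, 12, 13, 14, 15, 16, 17}
|A +̂ A| = 17
(Reference bound: |A +̂ A| ≥ 2|A| - 3 for |A| ≥ 2, with |A| = 7 giving ≥ 11.)

|A +̂ A| = 17


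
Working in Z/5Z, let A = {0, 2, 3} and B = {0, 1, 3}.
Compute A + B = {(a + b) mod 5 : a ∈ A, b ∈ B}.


Work in Z/5Z: reduce every sum a + b modulo 5.
Enumerate all 9 pairs:
a = 0: 0+0=0, 0+1=1, 0+3=3
a = 2: 2+0=2, 2+1=3, 2+3=0
a = 3: 3+0=3, 3+1=4, 3+3=1
Distinct residues collected: {0, 1, 2, 3, 4}
|A + B| = 5 (out of 5 total residues).

A + B = {0, 1, 2, 3, 4}


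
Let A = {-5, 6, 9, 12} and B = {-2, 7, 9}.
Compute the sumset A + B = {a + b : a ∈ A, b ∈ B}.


A + B = {a + b : a ∈ A, b ∈ B}.
Enumerate all |A|·|B| = 4·3 = 12 pairs (a, b) and collect distinct sums.
a = -5: -5+-2=-7, -5+7=2, -5+9=4
a = 6: 6+-2=4, 6+7=13, 6+9=15
a = 9: 9+-2=7, 9+7=16, 9+9=18
a = 12: 12+-2=10, 12+7=19, 12+9=21
Collecting distinct sums: A + B = {-7, 2, 4, 7, 10, 13, 15, 16, 18, 19, 21}
|A + B| = 11

A + B = {-7, 2, 4, 7, 10, 13, 15, 16, 18, 19, 21}


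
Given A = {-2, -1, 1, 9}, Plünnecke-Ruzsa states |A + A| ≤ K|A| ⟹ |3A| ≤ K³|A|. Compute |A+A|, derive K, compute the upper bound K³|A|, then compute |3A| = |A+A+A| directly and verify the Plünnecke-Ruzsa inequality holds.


|A| = 4.
Step 1: Compute A + A by enumerating all 16 pairs.
A + A = {-4, -3, -2, -1, 0, 2, 7, 8, 10, 18}, so |A + A| = 10.
Step 2: Doubling constant K = |A + A|/|A| = 10/4 = 10/4 ≈ 2.5000.
Step 3: Plünnecke-Ruzsa gives |3A| ≤ K³·|A| = (2.5000)³ · 4 ≈ 62.5000.
Step 4: Compute 3A = A + A + A directly by enumerating all triples (a,b,c) ∈ A³; |3A| = 19.
Step 5: Check 19 ≤ 62.5000? Yes ✓.

K = 10/4, Plünnecke-Ruzsa bound K³|A| ≈ 62.5000, |3A| = 19, inequality holds.


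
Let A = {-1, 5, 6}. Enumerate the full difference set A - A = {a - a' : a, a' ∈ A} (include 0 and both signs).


A - A = {a - a' : a, a' ∈ A}.
Compute a - a' for each ordered pair (a, a'):
a = -1: -1--1=0, -1-5=-6, -1-6=-7
a = 5: 5--1=6, 5-5=0, 5-6=-1
a = 6: 6--1=7, 6-5=1, 6-6=0
Collecting distinct values (and noting 0 appears from a-a):
A - A = {-7, -6, -1, 0, 1, 6, 7}
|A - A| = 7

A - A = {-7, -6, -1, 0, 1, 6, 7}


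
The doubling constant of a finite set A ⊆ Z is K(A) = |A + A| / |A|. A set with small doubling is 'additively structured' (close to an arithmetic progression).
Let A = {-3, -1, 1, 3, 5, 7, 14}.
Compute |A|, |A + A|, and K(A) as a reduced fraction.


|A| = 7.
Compute A + A by enumerating all 49 pairs.
A + A = {-6, -4, -2, 0, 2, 4, 6, 8, 10, 11, 12, 13, 14, 15, 17, 19, 21, 28}, so |A + A| = 18.
K = |A + A| / |A| = 18/7 (already in lowest terms) ≈ 2.5714.
Reference: AP of size 7 gives K = 13/7 ≈ 1.8571; a fully generic set of size 7 gives K ≈ 4.0000.

|A| = 7, |A + A| = 18, K = 18/7.


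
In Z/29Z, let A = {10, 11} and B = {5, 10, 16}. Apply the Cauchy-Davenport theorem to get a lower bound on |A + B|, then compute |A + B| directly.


Cauchy-Davenport: |A + B| ≥ min(p, |A| + |B| - 1) for A, B nonempty in Z/pZ.
|A| = 2, |B| = 3, p = 29.
CD lower bound = min(29, 2 + 3 - 1) = min(29, 4) = 4.
Compute A + B mod 29 directly:
a = 10: 10+5=15, 10+10=20, 10+16=26
a = 11: 11+5=16, 11+10=21, 11+16=27
A + B = {15, 16, 20, 21, 26, 27}, so |A + B| = 6.
Verify: 6 ≥ 4? Yes ✓.

CD lower bound = 4, actual |A + B| = 6.


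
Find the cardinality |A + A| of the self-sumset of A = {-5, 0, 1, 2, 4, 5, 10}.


A + A = {a + a' : a, a' ∈ A}; |A| = 7.
General bounds: 2|A| - 1 ≤ |A + A| ≤ |A|(|A|+1)/2, i.e. 13 ≤ |A + A| ≤ 28.
Lower bound 2|A|-1 is attained iff A is an arithmetic progression.
Enumerate sums a + a' for a ≤ a' (symmetric, so this suffices):
a = -5: -5+-5=-10, -5+0=-5, -5+1=-4, -5+2=-3, -5+4=-1, -5+5=0, -5+10=5
a = 0: 0+0=0, 0+1=1, 0+2=2, 0+4=4, 0+5=5, 0+10=10
a = 1: 1+1=2, 1+2=3, 1+4=5, 1+5=6, 1+10=11
a = 2: 2+2=4, 2+4=6, 2+5=7, 2+10=12
a = 4: 4+4=8, 4+5=9, 4+10=14
a = 5: 5+5=10, 5+10=15
a = 10: 10+10=20
Distinct sums: {-10, -5, -4, -3, -1, 0, 1, 2, 3, 4, 5, 6, 7, 8, 9, 10, 11, 12, 14, 15, 20}
|A + A| = 21

|A + A| = 21


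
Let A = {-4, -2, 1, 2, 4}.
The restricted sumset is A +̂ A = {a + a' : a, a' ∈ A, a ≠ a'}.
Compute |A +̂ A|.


Restricted sumset: A +̂ A = {a + a' : a ∈ A, a' ∈ A, a ≠ a'}.
Equivalently, take A + A and drop any sum 2a that is achievable ONLY as a + a for a ∈ A (i.e. sums representable only with equal summands).
Enumerate pairs (a, a') with a < a' (symmetric, so each unordered pair gives one sum; this covers all a ≠ a'):
  -4 + -2 = -6
  -4 + 1 = -3
  -4 + 2 = -2
  -4 + 4 = 0
  -2 + 1 = -1
  -2 + 2 = 0
  -2 + 4 = 2
  1 + 2 = 3
  1 + 4 = 5
  2 + 4 = 6
Collected distinct sums: {-6, -3, -2, -1, 0, 2, 3, 5, 6}
|A +̂ A| = 9
(Reference bound: |A +̂ A| ≥ 2|A| - 3 for |A| ≥ 2, with |A| = 5 giving ≥ 7.)

|A +̂ A| = 9


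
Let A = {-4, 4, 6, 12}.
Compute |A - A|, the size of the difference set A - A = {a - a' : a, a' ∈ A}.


A - A = {a - a' : a, a' ∈ A}; |A| = 4.
Bounds: 2|A|-1 ≤ |A - A| ≤ |A|² - |A| + 1, i.e. 7 ≤ |A - A| ≤ 13.
Note: 0 ∈ A - A always (from a - a). The set is symmetric: if d ∈ A - A then -d ∈ A - A.
Enumerate nonzero differences d = a - a' with a > a' (then include -d):
Positive differences: {2, 6, 8, 10, 16}
Full difference set: {0} ∪ (positive diffs) ∪ (negative diffs).
|A - A| = 1 + 2·5 = 11 (matches direct enumeration: 11).

|A - A| = 11


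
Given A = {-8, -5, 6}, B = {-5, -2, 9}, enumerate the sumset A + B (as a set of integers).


A + B = {a + b : a ∈ A, b ∈ B}.
Enumerate all |A|·|B| = 3·3 = 9 pairs (a, b) and collect distinct sums.
a = -8: -8+-5=-13, -8+-2=-10, -8+9=1
a = -5: -5+-5=-10, -5+-2=-7, -5+9=4
a = 6: 6+-5=1, 6+-2=4, 6+9=15
Collecting distinct sums: A + B = {-13, -10, -7, 1, 4, 15}
|A + B| = 6

A + B = {-13, -10, -7, 1, 4, 15}


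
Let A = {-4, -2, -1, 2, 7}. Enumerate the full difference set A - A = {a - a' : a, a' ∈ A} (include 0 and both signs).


A - A = {a - a' : a, a' ∈ A}.
Compute a - a' for each ordered pair (a, a'):
a = -4: -4--4=0, -4--2=-2, -4--1=-3, -4-2=-6, -4-7=-11
a = -2: -2--4=2, -2--2=0, -2--1=-1, -2-2=-4, -2-7=-9
a = -1: -1--4=3, -1--2=1, -1--1=0, -1-2=-3, -1-7=-8
a = 2: 2--4=6, 2--2=4, 2--1=3, 2-2=0, 2-7=-5
a = 7: 7--4=11, 7--2=9, 7--1=8, 7-2=5, 7-7=0
Collecting distinct values (and noting 0 appears from a-a):
A - A = {-11, -9, -8, -6, -5, -4, -3, -2, -1, 0, 1, 2, 3, 4, 5, 6, 8, 9, 11}
|A - A| = 19

A - A = {-11, -9, -8, -6, -5, -4, -3, -2, -1, 0, 1, 2, 3, 4, 5, 6, 8, 9, 11}


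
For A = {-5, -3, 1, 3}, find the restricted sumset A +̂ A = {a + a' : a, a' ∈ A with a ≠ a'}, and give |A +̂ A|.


Restricted sumset: A +̂ A = {a + a' : a ∈ A, a' ∈ A, a ≠ a'}.
Equivalently, take A + A and drop any sum 2a that is achievable ONLY as a + a for a ∈ A (i.e. sums representable only with equal summands).
Enumerate pairs (a, a') with a < a' (symmetric, so each unordered pair gives one sum; this covers all a ≠ a'):
  -5 + -3 = -8
  -5 + 1 = -4
  -5 + 3 = -2
  -3 + 1 = -2
  -3 + 3 = 0
  1 + 3 = 4
Collected distinct sums: {-8, -4, -2, 0, 4}
|A +̂ A| = 5
(Reference bound: |A +̂ A| ≥ 2|A| - 3 for |A| ≥ 2, with |A| = 4 giving ≥ 5.)

|A +̂ A| = 5


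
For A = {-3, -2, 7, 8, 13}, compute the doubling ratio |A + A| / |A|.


|A| = 5.
Compute A + A by enumerating all 25 pairs.
A + A = {-6, -5, -4, 4, 5, 6, 10, 11, 14, 15, 16, 20, 21, 26}, so |A + A| = 14.
K = |A + A| / |A| = 14/5 (already in lowest terms) ≈ 2.8000.
Reference: AP of size 5 gives K = 9/5 ≈ 1.8000; a fully generic set of size 5 gives K ≈ 3.0000.

|A| = 5, |A + A| = 14, K = 14/5.


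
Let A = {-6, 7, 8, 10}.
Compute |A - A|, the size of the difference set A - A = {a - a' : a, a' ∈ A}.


A - A = {a - a' : a, a' ∈ A}; |A| = 4.
Bounds: 2|A|-1 ≤ |A - A| ≤ |A|² - |A| + 1, i.e. 7 ≤ |A - A| ≤ 13.
Note: 0 ∈ A - A always (from a - a). The set is symmetric: if d ∈ A - A then -d ∈ A - A.
Enumerate nonzero differences d = a - a' with a > a' (then include -d):
Positive differences: {1, 2, 3, 13, 14, 16}
Full difference set: {0} ∪ (positive diffs) ∪ (negative diffs).
|A - A| = 1 + 2·6 = 13 (matches direct enumeration: 13).

|A - A| = 13
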